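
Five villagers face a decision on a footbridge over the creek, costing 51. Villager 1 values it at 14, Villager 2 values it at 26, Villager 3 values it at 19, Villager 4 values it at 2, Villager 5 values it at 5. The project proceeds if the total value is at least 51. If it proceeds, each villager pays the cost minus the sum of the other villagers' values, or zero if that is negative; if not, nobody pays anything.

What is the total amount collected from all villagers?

Total value 66 ≥ cost 51, so it is built.
Villager 1: others sum to 52; max(0, 51 - 52) = 0.
Villager 2: others sum to 40; max(0, 51 - 40) = 11.
Villager 3: others sum to 47; max(0, 51 - 47) = 4.
Villager 4: others sum to 64; max(0, 51 - 64) = 0.
Villager 5: others sum to 61; max(0, 51 - 61) = 0.
Total collected = 0 + 11 + 4 + 0 + 0 = 15.

15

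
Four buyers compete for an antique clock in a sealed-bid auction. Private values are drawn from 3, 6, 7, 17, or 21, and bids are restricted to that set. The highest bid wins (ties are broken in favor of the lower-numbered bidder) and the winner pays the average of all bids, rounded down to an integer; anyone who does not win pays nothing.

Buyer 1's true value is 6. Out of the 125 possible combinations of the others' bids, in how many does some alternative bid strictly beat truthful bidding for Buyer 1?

9

Others bid (3, 3, 7): truth gives 0; bid 7 gives 1 > 0. Violating.
Others bid (3, 6, 7): truth gives 0; bid 7 gives 1 > 0. Violating.
Others bid (3, 7, 3): truth gives 0; bid 7 gives 1 > 0. Violating.
Others bid (3, 7, 6): truth gives 0; bid 7 gives 1 > 0. Violating.
Others bid (3, 3, 3): truth gives 3; no alternative beats it.
Others bid (3, 3, 6): truth gives 2; no alternative beats it.
(Checking all 125 profiles: 9 have a profitable deviation, 116 do not.)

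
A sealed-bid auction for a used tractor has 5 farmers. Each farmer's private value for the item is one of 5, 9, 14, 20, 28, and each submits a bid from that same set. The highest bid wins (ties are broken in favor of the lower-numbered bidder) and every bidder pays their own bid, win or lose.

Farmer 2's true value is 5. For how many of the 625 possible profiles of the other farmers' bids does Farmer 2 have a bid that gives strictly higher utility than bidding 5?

Others bid (5, 5, 5, 5): truth gives -5; bid 9 gives -4 > -5. Violating.
Others bid (5, 5, 5, 9): truth gives -5; bid 9 gives -4 > -5. Violating.
Others bid (5, 5, 9, 5): truth gives -5; bid 9 gives -4 > -5. Violating.
Others bid (5, 5, 9, 9): truth gives -5; bid 9 gives -4 > -5. Violating.
Others bid (5, 5, 5, 14): truth gives -5; no alternative beats it.
Others bid (5, 5, 5, 20): truth gives -5; no alternative beats it.
(Checking all 625 profiles: 8 have a profitable deviation, 617 do not.)

8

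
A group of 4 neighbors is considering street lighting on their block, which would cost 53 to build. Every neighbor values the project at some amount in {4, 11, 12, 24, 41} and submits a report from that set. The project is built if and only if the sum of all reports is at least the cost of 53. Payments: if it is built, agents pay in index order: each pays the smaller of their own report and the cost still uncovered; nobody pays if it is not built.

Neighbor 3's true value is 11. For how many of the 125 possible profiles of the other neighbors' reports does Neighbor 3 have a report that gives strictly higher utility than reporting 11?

36

Others report (4, 4, 41): truth gives 0; report 4 gives 7 > 0. Violating.
Others report (4, 11, 41): truth gives 0; report 4 gives 7 > 0. Violating.
Others report (4, 12, 41): truth gives 0; report 4 gives 7 > 0. Violating.
Others report (4, 24, 24): truth gives 0; report 4 gives 7 > 0. Violating.
Others report (4, 4, 4): truth gives 0; no alternative beats it.
Others report (4, 4, 11): truth gives 0; no alternative beats it.
(Checking all 125 profiles: 36 have a profitable deviation, 89 do not.)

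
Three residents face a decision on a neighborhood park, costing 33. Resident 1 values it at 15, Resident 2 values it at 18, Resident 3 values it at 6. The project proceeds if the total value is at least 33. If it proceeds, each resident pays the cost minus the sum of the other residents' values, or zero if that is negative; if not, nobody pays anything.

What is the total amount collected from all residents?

21

Total value 39 ≥ cost 33, so it is built.
Resident 1: others sum to 24; max(0, 33 - 24) = 9.
Resident 2: others sum to 21; max(0, 33 - 21) = 12.
Resident 3: others sum to 33; max(0, 33 - 33) = 0.
Total collected = 9 + 12 + 0 = 21.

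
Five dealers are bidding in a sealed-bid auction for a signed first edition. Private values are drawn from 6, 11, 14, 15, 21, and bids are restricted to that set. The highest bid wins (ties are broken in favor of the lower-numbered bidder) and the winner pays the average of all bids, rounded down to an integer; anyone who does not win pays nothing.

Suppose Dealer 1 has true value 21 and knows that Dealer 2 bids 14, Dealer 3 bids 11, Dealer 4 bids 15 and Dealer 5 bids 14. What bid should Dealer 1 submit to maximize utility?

15

Bid 6: loses, pays 0, utility 0.
Bid 11: loses, pays 0, utility 0.
Bid 14: loses, pays 0, utility 0.
Bid 15: wins, pays 13, utility 21 - 13 = 8.
Bid 21: wins, pays 15, utility 21 - 15 = 6.
The best choice is 15 with utility 8.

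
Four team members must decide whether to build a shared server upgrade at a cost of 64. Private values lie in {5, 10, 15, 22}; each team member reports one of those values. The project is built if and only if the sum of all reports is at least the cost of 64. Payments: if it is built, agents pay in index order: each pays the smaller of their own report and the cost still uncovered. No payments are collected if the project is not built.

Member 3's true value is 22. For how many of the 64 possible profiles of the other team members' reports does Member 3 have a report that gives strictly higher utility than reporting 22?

13

Others report (5, 22, 22): truth gives 0; report 15 gives 7 > 0. Violating.
Others report (10, 22, 22): truth gives 0; report 10 gives 12 > 0. Violating.
Others report (15, 15, 22): truth gives 0; report 15 gives 7 > 0. Violating.
Others report (15, 22, 15): truth gives 0; report 15 gives 7 > 0. Violating.
Others report (5, 5, 5): truth gives 0; no alternative beats it.
Others report (5, 5, 10): truth gives 0; no alternative beats it.
(Checking all 64 profiles: 13 have a profitable deviation, 51 do not.)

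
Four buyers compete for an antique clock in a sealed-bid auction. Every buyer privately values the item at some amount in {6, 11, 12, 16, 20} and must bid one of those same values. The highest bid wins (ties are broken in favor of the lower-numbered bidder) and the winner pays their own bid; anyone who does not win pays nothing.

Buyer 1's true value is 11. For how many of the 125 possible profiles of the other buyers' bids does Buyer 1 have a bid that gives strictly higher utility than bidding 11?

Others bid (6, 6, 6): truth gives 0; bid 6 gives 5 > 0. Violating.
Others bid (6, 6, 11): truth gives 0; no alternative beats it.
Others bid (6, 6, 12): truth gives 0; no alternative beats it.
(Checking all 125 profiles: 1 has a profitable deviation, 124 do not.)

1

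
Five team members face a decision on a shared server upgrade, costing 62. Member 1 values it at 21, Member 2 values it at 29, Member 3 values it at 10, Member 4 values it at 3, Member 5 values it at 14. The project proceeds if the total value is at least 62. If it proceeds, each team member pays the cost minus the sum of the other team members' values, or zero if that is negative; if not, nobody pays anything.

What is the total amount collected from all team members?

20

Total value 77 ≥ cost 62, so it is built.
Member 1: others sum to 56; max(0, 62 - 56) = 6.
Member 2: others sum to 48; max(0, 62 - 48) = 14.
Member 3: others sum to 67; max(0, 62 - 67) = 0.
Member 4: others sum to 74; max(0, 62 - 74) = 0.
Member 5: others sum to 63; max(0, 62 - 63) = 0.
Total collected = 6 + 14 + 0 + 0 + 0 = 20.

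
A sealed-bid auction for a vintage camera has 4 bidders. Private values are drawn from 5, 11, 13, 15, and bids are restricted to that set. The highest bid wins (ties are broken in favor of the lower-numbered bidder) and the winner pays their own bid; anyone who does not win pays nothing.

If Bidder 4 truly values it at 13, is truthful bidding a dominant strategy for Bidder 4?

Consider the case where Bidder 1 bids 5, Bidder 2 bids 5 and Bidder 3 bids 5.
Truthful bid 13: wins, pays 13, utility 13 - 13 = 0.
Bid 11 instead: wins, pays 11, utility 13 - 11 = 2.
Since 2 > 0, bidding 11 is strictly better here, so truthful bidding is not dominant.

No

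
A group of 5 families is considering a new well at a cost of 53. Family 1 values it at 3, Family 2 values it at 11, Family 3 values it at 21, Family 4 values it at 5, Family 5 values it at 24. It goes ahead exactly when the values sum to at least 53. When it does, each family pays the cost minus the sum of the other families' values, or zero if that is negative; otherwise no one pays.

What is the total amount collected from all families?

Total value 64 ≥ cost 53, so it is built.
Family 1: others sum to 61; max(0, 53 - 61) = 0.
Family 2: others sum to 53; max(0, 53 - 53) = 0.
Family 3: others sum to 43; max(0, 53 - 43) = 10.
Family 4: others sum to 59; max(0, 53 - 59) = 0.
Family 5: others sum to 40; max(0, 53 - 40) = 13.
Total collected = 0 + 0 + 10 + 0 + 13 = 23.

23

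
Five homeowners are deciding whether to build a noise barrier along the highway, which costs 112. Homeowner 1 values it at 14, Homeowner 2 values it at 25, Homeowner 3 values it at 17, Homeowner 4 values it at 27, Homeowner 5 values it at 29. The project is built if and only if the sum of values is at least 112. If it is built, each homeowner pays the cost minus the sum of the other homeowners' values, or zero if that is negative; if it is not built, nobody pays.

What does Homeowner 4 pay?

Total value 112 ≥ cost 112, so the project is built.
The other homeowners' values sum to 85.
Cost minus that sum is 112 - 85 = 27.

27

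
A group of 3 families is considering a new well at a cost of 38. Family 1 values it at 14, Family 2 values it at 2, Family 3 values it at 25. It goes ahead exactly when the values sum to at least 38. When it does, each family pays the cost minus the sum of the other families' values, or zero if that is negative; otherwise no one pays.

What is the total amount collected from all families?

33

Total value 41 ≥ cost 38, so it is built.
Family 1: others sum to 27; max(0, 38 - 27) = 11.
Family 2: others sum to 39; max(0, 38 - 39) = 0.
Family 3: others sum to 16; max(0, 38 - 16) = 22.
Total collected = 11 + 0 + 22 = 33.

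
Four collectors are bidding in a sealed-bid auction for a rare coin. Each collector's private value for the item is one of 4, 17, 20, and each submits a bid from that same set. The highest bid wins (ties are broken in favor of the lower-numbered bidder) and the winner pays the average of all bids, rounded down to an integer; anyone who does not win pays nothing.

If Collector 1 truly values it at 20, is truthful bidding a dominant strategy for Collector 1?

Consider the case where Collector 2 bids 4, Collector 3 bids 4 and Collector 4 bids 4.
Truthful bid 20: wins, pays 8, utility 20 - 8 = 12.
Bid 4 instead: wins, pays 4, utility 20 - 4 = 16.
Since 16 > 12, bidding 4 is strictly better here, so truthful bidding is not dominant.

No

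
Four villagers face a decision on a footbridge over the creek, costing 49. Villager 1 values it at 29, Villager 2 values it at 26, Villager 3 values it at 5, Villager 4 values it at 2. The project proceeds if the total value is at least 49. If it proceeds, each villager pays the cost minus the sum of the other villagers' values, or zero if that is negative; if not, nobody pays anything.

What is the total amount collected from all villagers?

29

Total value 62 ≥ cost 49, so it is built.
Villager 1: others sum to 33; max(0, 49 - 33) = 16.
Villager 2: others sum to 36; max(0, 49 - 36) = 13.
Villager 3: others sum to 57; max(0, 49 - 57) = 0.
Villager 4: others sum to 60; max(0, 49 - 60) = 0.
Total collected = 16 + 13 + 0 + 0 = 29.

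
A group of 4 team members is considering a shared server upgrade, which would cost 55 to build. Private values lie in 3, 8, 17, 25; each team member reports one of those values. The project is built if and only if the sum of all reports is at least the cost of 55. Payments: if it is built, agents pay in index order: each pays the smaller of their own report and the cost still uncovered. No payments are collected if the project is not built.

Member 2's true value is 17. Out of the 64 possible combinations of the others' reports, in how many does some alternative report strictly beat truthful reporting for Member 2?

20

Others report (3, 25, 25): truth gives 0; report 3 gives 14 > 0. Violating.
Others report (8, 17, 25): truth gives 0; report 8 gives 9 > 0. Violating.
Others report (8, 25, 17): truth gives 0; report 8 gives 9 > 0. Violating.
Others report (8, 25, 25): truth gives 0; report 3 gives 14 > 0. Violating.
Others report (3, 3, 3): truth gives 0; no alternative beats it.
Others report (3, 3, 8): truth gives 0; no alternative beats it.
(Checking all 64 profiles: 20 have a profitable deviation, 44 do not.)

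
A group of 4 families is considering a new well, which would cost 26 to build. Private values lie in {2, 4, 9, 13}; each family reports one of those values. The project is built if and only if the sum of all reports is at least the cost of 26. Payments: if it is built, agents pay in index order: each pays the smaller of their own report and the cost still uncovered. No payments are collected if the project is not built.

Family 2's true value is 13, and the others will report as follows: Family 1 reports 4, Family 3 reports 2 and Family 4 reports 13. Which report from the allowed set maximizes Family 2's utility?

Report 2: project not built, utility 0.
Report 4: project not built, utility 0.
Report 9: project built, pays 9, utility 13 - 9 = 4.
Report 13: project built, pays 13, utility 13 - 13 = 0.
The best choice is 9 with utility 4.

9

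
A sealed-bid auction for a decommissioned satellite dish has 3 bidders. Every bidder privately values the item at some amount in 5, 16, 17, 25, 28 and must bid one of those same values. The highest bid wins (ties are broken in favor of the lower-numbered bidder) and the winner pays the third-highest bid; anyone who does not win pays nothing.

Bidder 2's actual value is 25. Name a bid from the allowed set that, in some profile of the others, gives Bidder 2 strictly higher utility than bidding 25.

Suppose Bidder 1 bids 5 and Bidder 3 bids 28.
Bid 25: loses, pays 0, utility 0.
Bid 28: wins, pays 5, utility 25 - 5 = 20.
So bidding 28 beats truth here (20 > 0).

28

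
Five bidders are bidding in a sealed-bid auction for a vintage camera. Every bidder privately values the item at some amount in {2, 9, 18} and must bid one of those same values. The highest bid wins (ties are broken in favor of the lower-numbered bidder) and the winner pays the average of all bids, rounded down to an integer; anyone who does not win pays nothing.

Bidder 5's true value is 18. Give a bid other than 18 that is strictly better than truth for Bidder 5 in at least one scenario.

9

Suppose Bidder 1 bids 2, Bidder 2 bids 2, Bidder 3 bids 2 and Bidder 4 bids 2.
Bid 18: wins, pays 5, utility 18 - 5 = 13.
Bid 9: wins, pays 3, utility 18 - 3 = 15.
So bidding 9 beats truth here (15 > 13).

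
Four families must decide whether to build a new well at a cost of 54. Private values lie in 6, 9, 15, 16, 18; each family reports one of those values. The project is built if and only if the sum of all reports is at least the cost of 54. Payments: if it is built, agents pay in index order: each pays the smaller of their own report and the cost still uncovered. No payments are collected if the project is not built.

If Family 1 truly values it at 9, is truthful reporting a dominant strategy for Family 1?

No

Consider the case where Family 2 reports 15, Family 3 reports 15 and Family 4 reports 18.
Truthful report 9: project built, pays 9, utility 9 - 9 = 0.
Report 6 instead: project built, pays 6, utility 9 - 6 = 3.
Since 3 > 0, reporting 6 is strictly better here, so truthful reporting is not dominant.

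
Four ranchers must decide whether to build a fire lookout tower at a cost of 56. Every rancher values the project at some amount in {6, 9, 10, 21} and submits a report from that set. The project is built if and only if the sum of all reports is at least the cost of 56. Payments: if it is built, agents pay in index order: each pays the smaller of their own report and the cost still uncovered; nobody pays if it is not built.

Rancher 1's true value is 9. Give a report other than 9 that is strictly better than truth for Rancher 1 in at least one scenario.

6

Suppose Rancher 2 reports 9, Rancher 3 reports 21 and Rancher 4 reports 21.
Report 9: project built, pays 9, utility 9 - 9 = 0.
Report 6: project built, pays 6, utility 9 - 6 = 3.
So reporting 6 beats truth here (3 > 0).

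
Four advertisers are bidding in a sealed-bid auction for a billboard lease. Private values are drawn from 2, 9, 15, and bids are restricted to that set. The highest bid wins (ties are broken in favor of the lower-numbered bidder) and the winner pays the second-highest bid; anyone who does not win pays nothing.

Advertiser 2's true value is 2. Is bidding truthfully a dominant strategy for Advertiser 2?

Yes

Check each profile of the others' bids and compare truth against every alternative bid.
Others bid (2, 2, 9): truth gives 0, best alternative gives -7.
Others bid (2, 9, 2): truth gives 0, best alternative gives -7.
Others bid (2, 9, 9): truth gives 0, best alternative gives -7.
Others bid (2, 2, 2): truth gives 0, best alternative gives 0.
Others bid (2, 2, 15): truth gives 0, best alternative gives 0.
Others bid (2, 9, 15): truth gives 0, best alternative gives 0.
(Remaining 21 profiles checked similarly; truth is weakly best in each.)
In every case the truthful bid is at least as good as any alternative, so it is a dominant strategy.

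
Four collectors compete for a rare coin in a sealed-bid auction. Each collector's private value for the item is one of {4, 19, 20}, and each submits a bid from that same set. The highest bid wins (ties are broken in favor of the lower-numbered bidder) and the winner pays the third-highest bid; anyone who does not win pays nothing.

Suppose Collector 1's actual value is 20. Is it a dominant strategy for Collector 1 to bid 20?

Check each profile of the others' bids and compare truth against every alternative bid.
Others bid (4, 4, 20): truth gives 16, best alternative gives 0.
Others bid (4, 20, 4): truth gives 16, best alternative gives 0.
Others bid (20, 4, 4): truth gives 16, best alternative gives 0.
Others bid (4, 19, 20): truth gives 1, best alternative gives 0.
Others bid (4, 20, 19): truth gives 1, best alternative gives 0.
Others bid (19, 4, 20): truth gives 1, best alternative gives 0.
(Remaining 21 profiles checked similarly; truth is weakly best in each.)
In every case the truthful bid is at least as good as any alternative, so it is a dominant strategy.

Yes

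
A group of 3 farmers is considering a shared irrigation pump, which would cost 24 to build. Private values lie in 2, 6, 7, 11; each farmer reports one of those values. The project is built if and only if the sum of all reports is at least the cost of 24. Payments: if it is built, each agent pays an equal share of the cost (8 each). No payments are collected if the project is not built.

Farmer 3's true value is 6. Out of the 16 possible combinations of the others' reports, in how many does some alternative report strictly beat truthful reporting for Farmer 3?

Others report (7, 11): truth gives -2; report 2 gives 0 > -2. Violating.
Others report (11, 7): truth gives -2; report 2 gives 0 > -2. Violating.
Others report (2, 2): truth gives 0; no alternative beats it.
Others report (2, 6): truth gives 0; no alternative beats it.
(Checking all 16 profiles: 2 have a profitable deviation, 14 do not.)

2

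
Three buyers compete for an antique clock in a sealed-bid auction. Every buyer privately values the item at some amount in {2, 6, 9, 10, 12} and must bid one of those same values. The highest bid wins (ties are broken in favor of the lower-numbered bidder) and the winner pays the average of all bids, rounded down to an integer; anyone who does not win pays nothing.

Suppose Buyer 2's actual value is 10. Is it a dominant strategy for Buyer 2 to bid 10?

Consider the case where Buyer 1 bids 2 and Buyer 3 bids 2.
Truthful bid 10: wins, pays 4, utility 10 - 4 = 6.
Bid 6 instead: wins, pays 3, utility 10 - 3 = 7.
Since 7 > 6, bidding 6 is strictly better here, so truthful bidding is not dominant.

No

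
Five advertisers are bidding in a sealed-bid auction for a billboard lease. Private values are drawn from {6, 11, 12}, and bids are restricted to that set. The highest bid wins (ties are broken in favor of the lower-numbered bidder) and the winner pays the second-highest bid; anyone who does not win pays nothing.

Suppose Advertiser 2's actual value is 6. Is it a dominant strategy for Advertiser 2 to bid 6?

Check each profile of the others' bids and compare truth against every alternative bid.
Others bid (6, 6, 6, 11): truth gives 0, best alternative gives -5.
Others bid (6, 6, 11, 6): truth gives 0, best alternative gives -5.
Others bid (6, 6, 11, 11): truth gives 0, best alternative gives -5.
Others bid (6, 11, 6, 6): truth gives 0, best alternative gives -5.
Others bid (6, 11, 6, 11): truth gives 0, best alternative gives -5.
Others bid (6, 11, 11, 6): truth gives 0, best alternative gives -5.
(Remaining 75 profiles checked similarly; truth is weakly best in each.)
In every case the truthful bid is at least as good as any alternative, so it is a dominant strategy.

Yes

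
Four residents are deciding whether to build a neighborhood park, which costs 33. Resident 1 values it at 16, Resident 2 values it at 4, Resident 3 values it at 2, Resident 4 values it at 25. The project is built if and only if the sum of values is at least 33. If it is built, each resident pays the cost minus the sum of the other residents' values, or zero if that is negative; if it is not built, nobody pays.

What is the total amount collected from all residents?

Total value 47 ≥ cost 33, so it is built.
Resident 1: others sum to 31; max(0, 33 - 31) = 2.
Resident 2: others sum to 43; max(0, 33 - 43) = 0.
Resident 3: others sum to 45; max(0, 33 - 45) = 0.
Resident 4: others sum to 22; max(0, 33 - 22) = 11.
Total collected = 2 + 0 + 0 + 11 = 13.

13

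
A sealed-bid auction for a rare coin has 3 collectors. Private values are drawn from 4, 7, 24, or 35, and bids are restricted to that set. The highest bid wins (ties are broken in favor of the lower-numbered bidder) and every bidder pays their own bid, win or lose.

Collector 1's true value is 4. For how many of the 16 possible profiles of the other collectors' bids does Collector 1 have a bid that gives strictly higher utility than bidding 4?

Others bid (4, 7): truth gives -4; bid 7 gives -3 > -4. Violating.
Others bid (7, 4): truth gives -4; bid 7 gives -3 > -4. Violating.
Others bid (7, 7): truth gives -4; bid 7 gives -3 > -4. Violating.
Others bid (4, 4): truth gives 0; no alternative beats it.
Others bid (4, 24): truth gives -4; no alternative beats it.
(Checking all 16 profiles: 3 have a profitable deviation, 13 do not.)

3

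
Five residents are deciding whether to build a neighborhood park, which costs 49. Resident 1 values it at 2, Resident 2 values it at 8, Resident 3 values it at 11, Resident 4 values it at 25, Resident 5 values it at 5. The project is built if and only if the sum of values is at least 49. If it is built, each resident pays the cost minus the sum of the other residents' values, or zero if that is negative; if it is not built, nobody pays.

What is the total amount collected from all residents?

Total value 51 ≥ cost 49, so it is built.
Resident 1: others sum to 49; max(0, 49 - 49) = 0.
Resident 2: others sum to 43; max(0, 49 - 43) = 6.
Resident 3: others sum to 40; max(0, 49 - 40) = 9.
Resident 4: others sum to 26; max(0, 49 - 26) = 23.
Resident 5: others sum to 46; max(0, 49 - 46) = 3.
Total collected = 0 + 6 + 9 + 23 + 3 = 41.

41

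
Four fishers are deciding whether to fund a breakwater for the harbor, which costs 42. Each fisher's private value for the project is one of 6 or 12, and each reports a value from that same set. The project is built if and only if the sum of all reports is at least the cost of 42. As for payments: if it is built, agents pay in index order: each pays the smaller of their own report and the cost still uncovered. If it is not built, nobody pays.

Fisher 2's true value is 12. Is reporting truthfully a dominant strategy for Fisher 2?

Consider the case where Fisher 1 reports 12, Fisher 3 reports 12 and Fisher 4 reports 12.
Truthful report 12: project built, pays 12, utility 12 - 12 = 0.
Report 6 instead: project built, pays 6, utility 12 - 6 = 6.
Since 6 > 0, reporting 6 is strictly better here, so truthful reporting is not dominant.

No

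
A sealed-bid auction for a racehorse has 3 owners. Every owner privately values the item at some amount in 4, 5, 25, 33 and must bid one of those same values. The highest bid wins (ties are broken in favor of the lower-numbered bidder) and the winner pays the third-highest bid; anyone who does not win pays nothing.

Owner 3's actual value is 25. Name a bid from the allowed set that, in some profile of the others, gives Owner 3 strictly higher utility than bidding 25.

33

Suppose Owner 1 bids 4 and Owner 2 bids 25.
Bid 25: loses, pays 0, utility 0.
Bid 33: wins, pays 4, utility 25 - 4 = 21.
So bidding 33 beats truth here (21 > 0).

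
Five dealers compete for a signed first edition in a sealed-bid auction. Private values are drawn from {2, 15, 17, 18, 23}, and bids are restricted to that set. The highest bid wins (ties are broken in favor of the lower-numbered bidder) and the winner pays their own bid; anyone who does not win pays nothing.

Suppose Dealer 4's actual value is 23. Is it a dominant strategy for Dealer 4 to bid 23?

Consider the case where Dealer 1 bids 2, Dealer 2 bids 2, Dealer 3 bids 2 and Dealer 5 bids 2.
Truthful bid 23: wins, pays 23, utility 23 - 23 = 0.
Bid 15 instead: wins, pays 15, utility 23 - 15 = 8.
Since 8 > 0, bidding 15 is strictly better here, so truthful bidding is not dominant.

No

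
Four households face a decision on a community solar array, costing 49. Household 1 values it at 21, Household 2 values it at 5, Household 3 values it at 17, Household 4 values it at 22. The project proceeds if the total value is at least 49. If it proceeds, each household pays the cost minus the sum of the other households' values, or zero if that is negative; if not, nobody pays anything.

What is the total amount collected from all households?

12

Total value 65 ≥ cost 49, so it is built.
Household 1: others sum to 44; max(0, 49 - 44) = 5.
Household 2: others sum to 60; max(0, 49 - 60) = 0.
Household 3: others sum to 48; max(0, 49 - 48) = 1.
Household 4: others sum to 43; max(0, 49 - 43) = 6.
Total collected = 5 + 0 + 1 + 6 = 12.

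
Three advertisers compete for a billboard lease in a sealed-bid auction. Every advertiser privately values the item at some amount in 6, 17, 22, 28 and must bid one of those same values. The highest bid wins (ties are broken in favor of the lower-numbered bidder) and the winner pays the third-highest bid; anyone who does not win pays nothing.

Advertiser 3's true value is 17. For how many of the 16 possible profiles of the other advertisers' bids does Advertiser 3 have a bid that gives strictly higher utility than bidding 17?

4

Others bid (6, 17): truth gives 0; bid 22 gives 11 > 0. Violating.
Others bid (6, 22): truth gives 0; bid 28 gives 11 > 0. Violating.
Others bid (17, 6): truth gives 0; bid 22 gives 11 > 0. Violating.
Others bid (22, 6): truth gives 0; bid 28 gives 11 > 0. Violating.
Others bid (6, 6): truth gives 11; no alternative beats it.
Others bid (6, 28): truth gives 0; no alternative beats it.
(Checking all 16 profiles: 4 have a profitable deviation, 12 do not.)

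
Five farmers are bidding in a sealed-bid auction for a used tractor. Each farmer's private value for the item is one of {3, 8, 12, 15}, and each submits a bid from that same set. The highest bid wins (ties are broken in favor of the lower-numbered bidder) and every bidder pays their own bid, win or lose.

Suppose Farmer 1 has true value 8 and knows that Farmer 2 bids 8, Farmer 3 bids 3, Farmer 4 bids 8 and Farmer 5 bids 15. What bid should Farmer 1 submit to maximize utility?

Bid 3: loses but pays 3, utility -3.
Bid 8: loses but pays 8, utility -8.
Bid 12: loses but pays 12, utility -12.
Bid 15: wins, pays 15, utility 8 - 15 = -7.
The best choice is 3 with utility -3.

3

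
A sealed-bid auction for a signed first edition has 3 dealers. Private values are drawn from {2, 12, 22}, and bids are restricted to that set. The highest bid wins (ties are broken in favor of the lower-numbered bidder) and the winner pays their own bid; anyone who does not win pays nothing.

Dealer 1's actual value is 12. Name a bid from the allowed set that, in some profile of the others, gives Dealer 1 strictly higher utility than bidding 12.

Suppose Dealer 2 bids 2 and Dealer 3 bids 2.
Bid 12: wins, pays 12, utility 12 - 12 = 0.
Bid 2: wins, pays 2, utility 12 - 2 = 10.
So bidding 2 beats truth here (10 > 0).

2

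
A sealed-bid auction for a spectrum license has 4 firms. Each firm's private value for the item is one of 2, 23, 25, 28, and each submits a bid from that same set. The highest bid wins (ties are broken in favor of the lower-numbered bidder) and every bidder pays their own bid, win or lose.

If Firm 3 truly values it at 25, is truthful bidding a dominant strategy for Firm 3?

No

Consider the case where Firm 1 bids 2, Firm 2 bids 2 and Firm 4 bids 2.
Truthful bid 25: wins, pays 25, utility 25 - 25 = 0.
Bid 23 instead: wins, pays 23, utility 25 - 23 = 2.
Since 2 > 0, bidding 23 is strictly better here, so truthful bidding is not dominant.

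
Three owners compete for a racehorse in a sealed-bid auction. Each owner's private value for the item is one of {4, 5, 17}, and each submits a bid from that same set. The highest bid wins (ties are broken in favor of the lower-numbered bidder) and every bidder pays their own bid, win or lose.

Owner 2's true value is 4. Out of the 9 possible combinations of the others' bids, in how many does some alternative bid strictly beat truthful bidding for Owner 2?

Others bid (4, 4): truth gives -4; bid 5 gives -1 > -4. Violating.
Others bid (4, 5): truth gives -4; bid 5 gives -1 > -4. Violating.
Others bid (4, 17): truth gives -4; no alternative beats it.
Others bid (5, 4): truth gives -4; no alternative beats it.
(Checking all 9 profiles: 2 have a profitable deviation, 7 do not.)

2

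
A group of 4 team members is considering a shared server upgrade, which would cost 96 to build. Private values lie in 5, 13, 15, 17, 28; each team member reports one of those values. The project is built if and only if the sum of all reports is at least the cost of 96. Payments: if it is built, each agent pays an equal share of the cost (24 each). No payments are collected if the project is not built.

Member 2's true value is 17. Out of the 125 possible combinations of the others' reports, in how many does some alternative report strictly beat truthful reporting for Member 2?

1

Others report (28, 28, 28): truth gives -7; report 5 gives 0 > -7. Violating.
Others report (5, 5, 5): truth gives 0; no alternative beats it.
Others report (5, 5, 13): truth gives 0; no alternative beats it.
(Checking all 125 profiles: 1 has a profitable deviation, 124 do not.)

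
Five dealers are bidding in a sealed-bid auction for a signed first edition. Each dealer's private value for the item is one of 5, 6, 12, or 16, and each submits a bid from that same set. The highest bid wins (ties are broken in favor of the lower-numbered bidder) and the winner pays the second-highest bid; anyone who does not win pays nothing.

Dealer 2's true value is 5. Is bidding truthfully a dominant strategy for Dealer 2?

Check each profile of the others' bids and compare truth against every alternative bid.
Others bid (5, 5, 5, 6): truth gives 0, best alternative gives -1.
Others bid (5, 5, 6, 5): truth gives 0, best alternative gives -1.
Others bid (5, 5, 6, 6): truth gives 0, best alternative gives -1.
Others bid (5, 6, 5, 5): truth gives 0, best alternative gives -1.
Others bid (5, 6, 5, 6): truth gives 0, best alternative gives -1.
Others bid (5, 6, 6, 5): truth gives 0, best alternative gives -1.
(Remaining 250 profiles checked similarly; truth is weakly best in each.)
In every case the truthful bid is at least as good as any alternative, so it is a dominant strategy.

Yes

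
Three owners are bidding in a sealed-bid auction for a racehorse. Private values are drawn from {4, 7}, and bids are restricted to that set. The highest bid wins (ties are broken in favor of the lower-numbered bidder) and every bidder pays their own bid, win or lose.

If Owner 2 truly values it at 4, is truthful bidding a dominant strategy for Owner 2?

Consider the case where Owner 1 bids 4 and Owner 3 bids 4.
Truthful bid 4: loses but pays 4, utility -4.
Bid 7 instead: wins, pays 7, utility 4 - 7 = -3.
Since -3 > -4, bidding 7 is strictly better here, so truthful bidding is not dominant.

No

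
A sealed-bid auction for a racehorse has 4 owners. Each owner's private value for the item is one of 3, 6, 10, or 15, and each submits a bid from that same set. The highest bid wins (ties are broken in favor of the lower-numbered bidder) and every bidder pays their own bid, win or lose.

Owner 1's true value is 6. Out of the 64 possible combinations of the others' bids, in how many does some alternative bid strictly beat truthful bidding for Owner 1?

Others bid (3, 3, 3): truth gives 0; bid 3 gives 3 > 0. Violating.
Others bid (3, 3, 10): truth gives -6; bid 3 gives -3 > -6. Violating.
Others bid (3, 3, 15): truth gives -6; bid 3 gives -3 > -6. Violating.
Others bid (3, 6, 10): truth gives -6; bid 3 gives -3 > -6. Violating.
Others bid (3, 3, 6): truth gives 0; no alternative beats it.
Others bid (3, 6, 3): truth gives 0; no alternative beats it.
(Checking all 64 profiles: 57 have a profitable deviation, 7 do not.)

57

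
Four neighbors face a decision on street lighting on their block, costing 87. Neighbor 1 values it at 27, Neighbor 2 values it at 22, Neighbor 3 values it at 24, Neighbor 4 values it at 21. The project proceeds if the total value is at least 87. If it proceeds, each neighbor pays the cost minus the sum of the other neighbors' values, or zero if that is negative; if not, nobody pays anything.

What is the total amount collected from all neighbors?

Total value 94 ≥ cost 87, so it is built.
Neighbor 1: others sum to 67; max(0, 87 - 67) = 20.
Neighbor 2: others sum to 72; max(0, 87 - 72) = 15.
Neighbor 3: others sum to 70; max(0, 87 - 70) = 17.
Neighbor 4: others sum to 73; max(0, 87 - 73) = 14.
Total collected = 20 + 15 + 17 + 14 = 66.

66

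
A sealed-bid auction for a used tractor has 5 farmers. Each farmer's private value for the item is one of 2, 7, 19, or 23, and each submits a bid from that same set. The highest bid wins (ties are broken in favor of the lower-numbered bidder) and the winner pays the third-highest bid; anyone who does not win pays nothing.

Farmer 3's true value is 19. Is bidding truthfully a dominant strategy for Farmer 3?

Consider the case where Farmer 1 bids 2, Farmer 2 bids 2, Farmer 4 bids 2 and Farmer 5 bids 23.
Truthful bid 19: loses, pays 0, utility 0.
Bid 23 instead: wins, pays 2, utility 19 - 2 = 17.
Since 17 > 0, bidding 23 is strictly better here, so truthful bidding is not dominant.

No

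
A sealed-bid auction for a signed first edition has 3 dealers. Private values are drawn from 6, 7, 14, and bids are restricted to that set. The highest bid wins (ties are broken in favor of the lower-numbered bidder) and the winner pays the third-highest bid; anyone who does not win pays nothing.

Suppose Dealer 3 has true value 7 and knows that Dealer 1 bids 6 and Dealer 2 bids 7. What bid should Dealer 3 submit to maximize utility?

14

Bid 6: loses, pays 0, utility 0.
Bid 7: loses, pays 0, utility 0.
Bid 14: wins, pays 6, utility 7 - 6 = 1.
The best choice is 14 with utility 1.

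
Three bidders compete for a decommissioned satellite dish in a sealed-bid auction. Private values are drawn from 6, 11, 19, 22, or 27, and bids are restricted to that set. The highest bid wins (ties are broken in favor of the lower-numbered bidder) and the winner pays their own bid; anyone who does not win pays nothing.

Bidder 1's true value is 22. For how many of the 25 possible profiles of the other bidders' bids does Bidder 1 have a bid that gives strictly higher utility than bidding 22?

9

Others bid (6, 6): truth gives 0; bid 6 gives 16 > 0. Violating.
Others bid (6, 11): truth gives 0; bid 11 gives 11 > 0. Violating.
Others bid (6, 19): truth gives 0; bid 19 gives 3 > 0. Violating.
Others bid (11, 6): truth gives 0; bid 11 gives 11 > 0. Violating.
Others bid (6, 22): truth gives 0; no alternative beats it.
Others bid (6, 27): truth gives 0; no alternative beats it.
(Checking all 25 profiles: 9 have a profitable deviation, 16 do not.)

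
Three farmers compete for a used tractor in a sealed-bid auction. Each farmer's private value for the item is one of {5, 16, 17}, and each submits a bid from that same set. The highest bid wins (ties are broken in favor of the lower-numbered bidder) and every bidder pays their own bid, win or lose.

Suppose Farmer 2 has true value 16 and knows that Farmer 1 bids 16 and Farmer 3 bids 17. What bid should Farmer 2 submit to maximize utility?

Bid 5: loses but pays 5, utility -5.
Bid 16: loses but pays 16, utility -16.
Bid 17: wins, pays 17, utility 16 - 17 = -1.
The best choice is 17 with utility -1.

17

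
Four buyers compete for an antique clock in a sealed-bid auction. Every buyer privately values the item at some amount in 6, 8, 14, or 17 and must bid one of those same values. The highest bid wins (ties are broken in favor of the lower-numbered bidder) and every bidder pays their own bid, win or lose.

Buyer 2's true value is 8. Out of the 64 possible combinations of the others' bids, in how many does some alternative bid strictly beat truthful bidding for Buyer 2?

Others bid (6, 6, 14): truth gives -8; bid 6 gives -6 > -8. Violating.
Others bid (6, 6, 17): truth gives -8; bid 6 gives -6 > -8. Violating.
Others bid (6, 8, 14): truth gives -8; bid 6 gives -6 > -8. Violating.
Others bid (6, 8, 17): truth gives -8; bid 6 gives -6 > -8. Violating.
Others bid (6, 6, 6): truth gives 0; no alternative beats it.
Others bid (6, 6, 8): truth gives 0; no alternative beats it.
(Checking all 64 profiles: 60 have a profitable deviation, 4 do not.)

60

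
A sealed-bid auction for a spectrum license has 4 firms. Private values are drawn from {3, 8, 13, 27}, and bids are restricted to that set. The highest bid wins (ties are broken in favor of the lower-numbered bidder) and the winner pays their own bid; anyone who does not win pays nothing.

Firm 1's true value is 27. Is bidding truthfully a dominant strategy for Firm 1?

Consider the case where Firm 2 bids 3, Firm 3 bids 3 and Firm 4 bids 3.
Truthful bid 27: wins, pays 27, utility 27 - 27 = 0.
Bid 3 instead: wins, pays 3, utility 27 - 3 = 24.
Since 24 > 0, bidding 3 is strictly better here, so truthful bidding is not dominant.

No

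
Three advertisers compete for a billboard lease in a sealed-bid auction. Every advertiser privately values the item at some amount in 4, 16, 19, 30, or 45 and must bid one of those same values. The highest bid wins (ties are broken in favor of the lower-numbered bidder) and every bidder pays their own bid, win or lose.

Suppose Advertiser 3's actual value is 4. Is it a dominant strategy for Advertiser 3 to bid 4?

Yes

Check each profile of the others' bids and compare truth against every alternative bid.
Others bid (4, 19): truth gives -4, best alternative gives -16.
Others bid (4, 30): truth gives -4, best alternative gives -16.
Others bid (4, 45): truth gives -4, best alternative gives -16.
Others bid (16, 19): truth gives -4, best alternative gives -16.
Others bid (16, 30): truth gives -4, best alternative gives -16.
Others bid (16, 45): truth gives -4, best alternative gives -16.
(Remaining 19 profiles checked similarly; truth is weakly best in each.)
In every case the truthful bid is at least as good as any alternative, so it is a dominant strategy.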